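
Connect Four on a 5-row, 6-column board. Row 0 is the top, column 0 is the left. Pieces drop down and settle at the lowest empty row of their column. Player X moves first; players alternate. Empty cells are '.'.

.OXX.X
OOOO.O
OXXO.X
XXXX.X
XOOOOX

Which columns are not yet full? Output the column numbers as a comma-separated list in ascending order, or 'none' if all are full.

Answer: 0,4

Derivation:
col 0: top cell = '.' → open
col 1: top cell = 'O' → FULL
col 2: top cell = 'X' → FULL
col 3: top cell = 'X' → FULL
col 4: top cell = '.' → open
col 5: top cell = 'X' → FULL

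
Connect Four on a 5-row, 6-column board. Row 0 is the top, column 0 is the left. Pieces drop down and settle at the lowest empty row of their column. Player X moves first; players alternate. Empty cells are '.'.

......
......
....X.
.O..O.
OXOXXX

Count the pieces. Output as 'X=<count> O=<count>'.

X=5 O=4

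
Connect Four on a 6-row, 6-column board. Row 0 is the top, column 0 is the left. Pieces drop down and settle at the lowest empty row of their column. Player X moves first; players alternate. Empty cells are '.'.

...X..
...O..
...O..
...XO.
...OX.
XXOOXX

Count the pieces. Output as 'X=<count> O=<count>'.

X=7 O=6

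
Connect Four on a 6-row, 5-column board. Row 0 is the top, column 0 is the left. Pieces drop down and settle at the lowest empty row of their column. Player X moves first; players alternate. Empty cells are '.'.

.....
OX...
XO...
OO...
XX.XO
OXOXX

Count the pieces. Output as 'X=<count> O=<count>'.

X=8 O=7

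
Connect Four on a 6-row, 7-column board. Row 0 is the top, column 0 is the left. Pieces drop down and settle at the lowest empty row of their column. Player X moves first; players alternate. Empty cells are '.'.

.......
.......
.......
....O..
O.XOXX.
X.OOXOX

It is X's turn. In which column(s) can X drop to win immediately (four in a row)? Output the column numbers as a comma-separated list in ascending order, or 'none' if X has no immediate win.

Answer: none

Derivation:
col 0: drop X → no win
col 1: drop X → no win
col 2: drop X → no win
col 3: drop X → no win
col 4: drop X → no win
col 5: drop X → no win
col 6: drop X → no win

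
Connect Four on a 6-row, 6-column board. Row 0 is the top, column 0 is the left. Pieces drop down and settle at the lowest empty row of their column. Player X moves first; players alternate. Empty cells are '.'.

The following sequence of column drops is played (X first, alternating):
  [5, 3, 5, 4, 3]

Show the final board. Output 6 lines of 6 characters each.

Answer: ......
......
......
......
...X.X
...OOX

Derivation:
Move 1: X drops in col 5, lands at row 5
Move 2: O drops in col 3, lands at row 5
Move 3: X drops in col 5, lands at row 4
Move 4: O drops in col 4, lands at row 5
Move 5: X drops in col 3, lands at row 4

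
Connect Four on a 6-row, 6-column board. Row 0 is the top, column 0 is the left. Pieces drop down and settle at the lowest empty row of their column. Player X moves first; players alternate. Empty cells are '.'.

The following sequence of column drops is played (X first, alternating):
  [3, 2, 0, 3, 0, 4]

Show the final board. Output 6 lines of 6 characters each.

Move 1: X drops in col 3, lands at row 5
Move 2: O drops in col 2, lands at row 5
Move 3: X drops in col 0, lands at row 5
Move 4: O drops in col 3, lands at row 4
Move 5: X drops in col 0, lands at row 4
Move 6: O drops in col 4, lands at row 5

Answer: ......
......
......
......
X..O..
X.OXO.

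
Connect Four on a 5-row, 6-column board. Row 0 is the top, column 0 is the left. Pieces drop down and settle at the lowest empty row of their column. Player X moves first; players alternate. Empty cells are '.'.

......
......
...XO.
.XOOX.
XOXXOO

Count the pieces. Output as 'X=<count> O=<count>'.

X=6 O=6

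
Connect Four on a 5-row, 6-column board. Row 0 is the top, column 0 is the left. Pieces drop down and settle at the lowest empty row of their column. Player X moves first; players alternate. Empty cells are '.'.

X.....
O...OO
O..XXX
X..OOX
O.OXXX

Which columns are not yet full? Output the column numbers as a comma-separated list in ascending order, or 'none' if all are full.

Answer: 1,2,3,4,5

Derivation:
col 0: top cell = 'X' → FULL
col 1: top cell = '.' → open
col 2: top cell = '.' → open
col 3: top cell = '.' → open
col 4: top cell = '.' → open
col 5: top cell = '.' → open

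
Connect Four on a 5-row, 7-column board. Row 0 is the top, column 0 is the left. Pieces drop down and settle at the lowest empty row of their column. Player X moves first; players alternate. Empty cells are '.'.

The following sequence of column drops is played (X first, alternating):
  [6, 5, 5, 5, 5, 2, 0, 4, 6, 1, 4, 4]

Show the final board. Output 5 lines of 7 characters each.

Move 1: X drops in col 6, lands at row 4
Move 2: O drops in col 5, lands at row 4
Move 3: X drops in col 5, lands at row 3
Move 4: O drops in col 5, lands at row 2
Move 5: X drops in col 5, lands at row 1
Move 6: O drops in col 2, lands at row 4
Move 7: X drops in col 0, lands at row 4
Move 8: O drops in col 4, lands at row 4
Move 9: X drops in col 6, lands at row 3
Move 10: O drops in col 1, lands at row 4
Move 11: X drops in col 4, lands at row 3
Move 12: O drops in col 4, lands at row 2

Answer: .......
.....X.
....OO.
....XXX
XOO.OOX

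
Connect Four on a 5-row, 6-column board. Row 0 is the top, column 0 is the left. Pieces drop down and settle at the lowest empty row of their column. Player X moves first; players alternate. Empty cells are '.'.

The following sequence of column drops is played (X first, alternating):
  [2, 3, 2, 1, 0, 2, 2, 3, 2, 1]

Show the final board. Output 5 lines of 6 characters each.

Answer: ..X...
..X...
..O...
.OXO..
XOXO..

Derivation:
Move 1: X drops in col 2, lands at row 4
Move 2: O drops in col 3, lands at row 4
Move 3: X drops in col 2, lands at row 3
Move 4: O drops in col 1, lands at row 4
Move 5: X drops in col 0, lands at row 4
Move 6: O drops in col 2, lands at row 2
Move 7: X drops in col 2, lands at row 1
Move 8: O drops in col 3, lands at row 3
Move 9: X drops in col 2, lands at row 0
Move 10: O drops in col 1, lands at row 3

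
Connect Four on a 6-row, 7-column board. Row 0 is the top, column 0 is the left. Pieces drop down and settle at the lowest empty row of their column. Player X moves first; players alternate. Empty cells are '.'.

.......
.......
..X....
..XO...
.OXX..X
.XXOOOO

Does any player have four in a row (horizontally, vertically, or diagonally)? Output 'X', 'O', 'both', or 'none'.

both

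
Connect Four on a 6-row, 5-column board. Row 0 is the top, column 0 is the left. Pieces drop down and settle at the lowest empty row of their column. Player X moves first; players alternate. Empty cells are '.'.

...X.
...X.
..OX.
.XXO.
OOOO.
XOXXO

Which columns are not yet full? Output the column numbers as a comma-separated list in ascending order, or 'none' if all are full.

Answer: 0,1,2,4

Derivation:
col 0: top cell = '.' → open
col 1: top cell = '.' → open
col 2: top cell = '.' → open
col 3: top cell = 'X' → FULL
col 4: top cell = '.' → open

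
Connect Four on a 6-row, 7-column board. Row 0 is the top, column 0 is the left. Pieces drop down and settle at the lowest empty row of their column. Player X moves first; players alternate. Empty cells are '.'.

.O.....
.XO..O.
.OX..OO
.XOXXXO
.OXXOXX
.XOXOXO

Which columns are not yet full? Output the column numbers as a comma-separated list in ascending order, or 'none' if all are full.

Answer: 0,2,3,4,5,6

Derivation:
col 0: top cell = '.' → open
col 1: top cell = 'O' → FULL
col 2: top cell = '.' → open
col 3: top cell = '.' → open
col 4: top cell = '.' → open
col 5: top cell = '.' → open
col 6: top cell = '.' → open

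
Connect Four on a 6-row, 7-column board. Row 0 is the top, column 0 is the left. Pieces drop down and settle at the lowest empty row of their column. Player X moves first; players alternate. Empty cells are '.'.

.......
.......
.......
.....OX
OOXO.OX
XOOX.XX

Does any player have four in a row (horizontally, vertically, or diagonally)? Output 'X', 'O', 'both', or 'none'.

none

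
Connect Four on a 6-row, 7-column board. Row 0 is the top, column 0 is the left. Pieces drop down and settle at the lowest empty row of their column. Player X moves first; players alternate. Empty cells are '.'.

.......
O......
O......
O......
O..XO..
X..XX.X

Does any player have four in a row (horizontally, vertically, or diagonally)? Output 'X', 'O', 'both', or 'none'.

O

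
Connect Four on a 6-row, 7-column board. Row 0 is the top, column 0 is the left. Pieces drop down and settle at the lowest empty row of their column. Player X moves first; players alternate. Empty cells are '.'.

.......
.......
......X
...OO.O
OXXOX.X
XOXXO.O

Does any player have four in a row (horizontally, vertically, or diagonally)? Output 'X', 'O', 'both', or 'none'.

none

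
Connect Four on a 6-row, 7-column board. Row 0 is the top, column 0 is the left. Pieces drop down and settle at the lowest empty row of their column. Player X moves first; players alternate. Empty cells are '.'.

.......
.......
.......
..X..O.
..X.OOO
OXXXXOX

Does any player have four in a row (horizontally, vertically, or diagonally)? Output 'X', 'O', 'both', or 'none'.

X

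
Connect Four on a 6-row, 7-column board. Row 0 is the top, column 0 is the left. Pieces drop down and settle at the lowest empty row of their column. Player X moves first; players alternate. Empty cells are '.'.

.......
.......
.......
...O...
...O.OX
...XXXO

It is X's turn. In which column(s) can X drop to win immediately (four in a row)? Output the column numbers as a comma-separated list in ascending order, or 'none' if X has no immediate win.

col 0: drop X → no win
col 1: drop X → no win
col 2: drop X → WIN!
col 3: drop X → no win
col 4: drop X → no win
col 5: drop X → no win
col 6: drop X → no win

Answer: 2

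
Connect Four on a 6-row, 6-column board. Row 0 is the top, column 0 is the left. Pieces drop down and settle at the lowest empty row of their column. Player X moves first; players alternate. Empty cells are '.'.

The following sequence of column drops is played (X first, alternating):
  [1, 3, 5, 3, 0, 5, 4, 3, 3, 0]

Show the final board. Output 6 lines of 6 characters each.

Move 1: X drops in col 1, lands at row 5
Move 2: O drops in col 3, lands at row 5
Move 3: X drops in col 5, lands at row 5
Move 4: O drops in col 3, lands at row 4
Move 5: X drops in col 0, lands at row 5
Move 6: O drops in col 5, lands at row 4
Move 7: X drops in col 4, lands at row 5
Move 8: O drops in col 3, lands at row 3
Move 9: X drops in col 3, lands at row 2
Move 10: O drops in col 0, lands at row 4

Answer: ......
......
...X..
...O..
O..O.O
XX.OXX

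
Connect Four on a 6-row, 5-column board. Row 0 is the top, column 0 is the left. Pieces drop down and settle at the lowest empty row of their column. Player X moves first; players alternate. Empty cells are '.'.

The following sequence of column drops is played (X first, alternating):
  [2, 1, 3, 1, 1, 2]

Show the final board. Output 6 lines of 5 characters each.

Move 1: X drops in col 2, lands at row 5
Move 2: O drops in col 1, lands at row 5
Move 3: X drops in col 3, lands at row 5
Move 4: O drops in col 1, lands at row 4
Move 5: X drops in col 1, lands at row 3
Move 6: O drops in col 2, lands at row 4

Answer: .....
.....
.....
.X...
.OO..
.OXX.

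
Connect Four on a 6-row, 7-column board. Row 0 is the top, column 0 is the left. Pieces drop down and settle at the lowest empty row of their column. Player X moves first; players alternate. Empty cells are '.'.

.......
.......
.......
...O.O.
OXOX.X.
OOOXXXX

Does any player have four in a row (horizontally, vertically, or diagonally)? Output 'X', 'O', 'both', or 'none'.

X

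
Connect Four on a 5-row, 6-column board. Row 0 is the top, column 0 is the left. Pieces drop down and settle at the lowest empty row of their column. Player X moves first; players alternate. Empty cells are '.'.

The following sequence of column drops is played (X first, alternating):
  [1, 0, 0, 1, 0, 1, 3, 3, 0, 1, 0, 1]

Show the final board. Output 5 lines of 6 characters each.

Answer: XO....
XO....
XO....
XO.O..
OX.X..

Derivation:
Move 1: X drops in col 1, lands at row 4
Move 2: O drops in col 0, lands at row 4
Move 3: X drops in col 0, lands at row 3
Move 4: O drops in col 1, lands at row 3
Move 5: X drops in col 0, lands at row 2
Move 6: O drops in col 1, lands at row 2
Move 7: X drops in col 3, lands at row 4
Move 8: O drops in col 3, lands at row 3
Move 9: X drops in col 0, lands at row 1
Move 10: O drops in col 1, lands at row 1
Move 11: X drops in col 0, lands at row 0
Move 12: O drops in col 1, lands at row 0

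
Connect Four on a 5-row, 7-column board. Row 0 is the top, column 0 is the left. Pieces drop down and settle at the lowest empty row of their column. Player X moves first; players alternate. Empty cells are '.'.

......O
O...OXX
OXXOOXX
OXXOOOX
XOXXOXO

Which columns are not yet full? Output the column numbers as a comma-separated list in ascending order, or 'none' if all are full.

col 0: top cell = '.' → open
col 1: top cell = '.' → open
col 2: top cell = '.' → open
col 3: top cell = '.' → open
col 4: top cell = '.' → open
col 5: top cell = '.' → open
col 6: top cell = 'O' → FULL

Answer: 0,1,2,3,4,5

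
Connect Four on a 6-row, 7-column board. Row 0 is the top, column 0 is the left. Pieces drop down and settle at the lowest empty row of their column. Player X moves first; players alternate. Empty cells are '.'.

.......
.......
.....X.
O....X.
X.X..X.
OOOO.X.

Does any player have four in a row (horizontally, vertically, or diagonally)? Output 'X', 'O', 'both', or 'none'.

both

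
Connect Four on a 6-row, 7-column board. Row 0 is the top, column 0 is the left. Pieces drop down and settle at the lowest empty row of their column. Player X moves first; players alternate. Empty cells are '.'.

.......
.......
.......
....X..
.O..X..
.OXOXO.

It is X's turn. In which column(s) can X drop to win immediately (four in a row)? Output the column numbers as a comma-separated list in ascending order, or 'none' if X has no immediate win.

col 0: drop X → no win
col 1: drop X → no win
col 2: drop X → no win
col 3: drop X → no win
col 4: drop X → WIN!
col 5: drop X → no win
col 6: drop X → no win

Answer: 4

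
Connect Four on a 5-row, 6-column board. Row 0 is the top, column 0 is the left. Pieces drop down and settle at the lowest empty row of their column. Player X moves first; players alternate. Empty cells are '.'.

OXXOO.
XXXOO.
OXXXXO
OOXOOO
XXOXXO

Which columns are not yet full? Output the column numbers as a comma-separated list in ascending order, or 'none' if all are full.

col 0: top cell = 'O' → FULL
col 1: top cell = 'X' → FULL
col 2: top cell = 'X' → FULL
col 3: top cell = 'O' → FULL
col 4: top cell = 'O' → FULL
col 5: top cell = '.' → open

Answer: 5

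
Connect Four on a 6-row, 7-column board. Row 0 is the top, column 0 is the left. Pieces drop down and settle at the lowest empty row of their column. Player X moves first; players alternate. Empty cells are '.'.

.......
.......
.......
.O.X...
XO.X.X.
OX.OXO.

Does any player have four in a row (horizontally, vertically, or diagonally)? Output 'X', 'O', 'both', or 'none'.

none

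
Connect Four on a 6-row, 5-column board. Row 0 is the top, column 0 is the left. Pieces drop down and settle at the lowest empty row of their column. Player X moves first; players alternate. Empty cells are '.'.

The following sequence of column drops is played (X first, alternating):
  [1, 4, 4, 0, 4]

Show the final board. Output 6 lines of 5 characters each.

Answer: .....
.....
.....
....X
....X
OX..O

Derivation:
Move 1: X drops in col 1, lands at row 5
Move 2: O drops in col 4, lands at row 5
Move 3: X drops in col 4, lands at row 4
Move 4: O drops in col 0, lands at row 5
Move 5: X drops in col 4, lands at row 3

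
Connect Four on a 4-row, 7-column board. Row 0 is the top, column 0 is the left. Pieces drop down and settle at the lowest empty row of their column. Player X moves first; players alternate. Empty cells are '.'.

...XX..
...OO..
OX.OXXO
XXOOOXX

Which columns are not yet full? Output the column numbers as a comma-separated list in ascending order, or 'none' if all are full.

col 0: top cell = '.' → open
col 1: top cell = '.' → open
col 2: top cell = '.' → open
col 3: top cell = 'X' → FULL
col 4: top cell = 'X' → FULL
col 5: top cell = '.' → open
col 6: top cell = '.' → open

Answer: 0,1,2,5,6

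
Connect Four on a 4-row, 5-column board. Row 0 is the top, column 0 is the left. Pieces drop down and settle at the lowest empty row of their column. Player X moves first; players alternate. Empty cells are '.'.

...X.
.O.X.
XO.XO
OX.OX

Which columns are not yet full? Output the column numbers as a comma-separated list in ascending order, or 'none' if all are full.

col 0: top cell = '.' → open
col 1: top cell = '.' → open
col 2: top cell = '.' → open
col 3: top cell = 'X' → FULL
col 4: top cell = '.' → open

Answer: 0,1,2,4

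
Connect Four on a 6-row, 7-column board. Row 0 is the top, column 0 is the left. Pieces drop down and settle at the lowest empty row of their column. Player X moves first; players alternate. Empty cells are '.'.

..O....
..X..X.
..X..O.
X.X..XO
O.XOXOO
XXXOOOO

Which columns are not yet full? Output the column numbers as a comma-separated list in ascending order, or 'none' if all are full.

Answer: 0,1,3,4,5,6

Derivation:
col 0: top cell = '.' → open
col 1: top cell = '.' → open
col 2: top cell = 'O' → FULL
col 3: top cell = '.' → open
col 4: top cell = '.' → open
col 5: top cell = '.' → open
col 6: top cell = '.' → open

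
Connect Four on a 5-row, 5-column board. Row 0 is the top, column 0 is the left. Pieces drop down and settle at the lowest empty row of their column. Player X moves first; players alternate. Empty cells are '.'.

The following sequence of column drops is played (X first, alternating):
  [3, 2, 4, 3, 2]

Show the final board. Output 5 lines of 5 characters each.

Answer: .....
.....
.....
..XO.
..OXX

Derivation:
Move 1: X drops in col 3, lands at row 4
Move 2: O drops in col 2, lands at row 4
Move 3: X drops in col 4, lands at row 4
Move 4: O drops in col 3, lands at row 3
Move 5: X drops in col 2, lands at row 3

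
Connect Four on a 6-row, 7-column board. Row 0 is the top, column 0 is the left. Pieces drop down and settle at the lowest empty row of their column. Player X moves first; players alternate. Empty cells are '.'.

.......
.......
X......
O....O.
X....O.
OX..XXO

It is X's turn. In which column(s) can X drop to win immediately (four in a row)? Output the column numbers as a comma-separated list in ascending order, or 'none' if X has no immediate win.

col 0: drop X → no win
col 1: drop X → no win
col 2: drop X → no win
col 3: drop X → no win
col 4: drop X → no win
col 5: drop X → no win
col 6: drop X → no win

Answer: none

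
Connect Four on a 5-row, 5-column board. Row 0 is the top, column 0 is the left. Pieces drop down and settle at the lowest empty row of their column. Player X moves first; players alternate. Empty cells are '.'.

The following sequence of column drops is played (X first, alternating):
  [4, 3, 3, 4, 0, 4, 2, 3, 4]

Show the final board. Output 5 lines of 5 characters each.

Answer: .....
....X
...OO
...XO
X.XOX

Derivation:
Move 1: X drops in col 4, lands at row 4
Move 2: O drops in col 3, lands at row 4
Move 3: X drops in col 3, lands at row 3
Move 4: O drops in col 4, lands at row 3
Move 5: X drops in col 0, lands at row 4
Move 6: O drops in col 4, lands at row 2
Move 7: X drops in col 2, lands at row 4
Move 8: O drops in col 3, lands at row 2
Move 9: X drops in col 4, lands at row 1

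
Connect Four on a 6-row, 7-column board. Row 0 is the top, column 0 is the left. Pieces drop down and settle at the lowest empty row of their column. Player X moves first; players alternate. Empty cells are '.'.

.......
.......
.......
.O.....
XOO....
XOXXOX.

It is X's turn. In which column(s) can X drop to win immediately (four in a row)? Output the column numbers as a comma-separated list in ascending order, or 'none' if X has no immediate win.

Answer: none

Derivation:
col 0: drop X → no win
col 1: drop X → no win
col 2: drop X → no win
col 3: drop X → no win
col 4: drop X → no win
col 5: drop X → no win
col 6: drop X → no win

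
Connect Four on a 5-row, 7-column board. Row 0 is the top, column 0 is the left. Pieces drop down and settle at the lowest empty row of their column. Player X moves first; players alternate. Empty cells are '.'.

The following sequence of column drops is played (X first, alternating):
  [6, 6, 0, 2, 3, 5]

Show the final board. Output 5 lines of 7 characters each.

Move 1: X drops in col 6, lands at row 4
Move 2: O drops in col 6, lands at row 3
Move 3: X drops in col 0, lands at row 4
Move 4: O drops in col 2, lands at row 4
Move 5: X drops in col 3, lands at row 4
Move 6: O drops in col 5, lands at row 4

Answer: .......
.......
.......
......O
X.OX.OX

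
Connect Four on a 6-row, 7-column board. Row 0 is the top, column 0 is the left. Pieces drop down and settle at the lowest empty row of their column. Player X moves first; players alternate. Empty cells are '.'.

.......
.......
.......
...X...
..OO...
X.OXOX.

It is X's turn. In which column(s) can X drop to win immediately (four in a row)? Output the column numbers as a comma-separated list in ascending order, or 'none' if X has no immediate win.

col 0: drop X → no win
col 1: drop X → no win
col 2: drop X → no win
col 3: drop X → no win
col 4: drop X → no win
col 5: drop X → no win
col 6: drop X → no win

Answer: none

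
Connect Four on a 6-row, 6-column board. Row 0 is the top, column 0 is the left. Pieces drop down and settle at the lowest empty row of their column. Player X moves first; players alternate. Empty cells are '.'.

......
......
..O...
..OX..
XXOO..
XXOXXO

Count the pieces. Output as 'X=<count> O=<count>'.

X=7 O=6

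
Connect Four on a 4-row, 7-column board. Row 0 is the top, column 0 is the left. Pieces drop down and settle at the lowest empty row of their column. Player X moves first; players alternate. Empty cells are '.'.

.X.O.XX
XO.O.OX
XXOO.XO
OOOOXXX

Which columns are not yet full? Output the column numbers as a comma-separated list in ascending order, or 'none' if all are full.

Answer: 0,2,4

Derivation:
col 0: top cell = '.' → open
col 1: top cell = 'X' → FULL
col 2: top cell = '.' → open
col 3: top cell = 'O' → FULL
col 4: top cell = '.' → open
col 5: top cell = 'X' → FULL
col 6: top cell = 'X' → FULL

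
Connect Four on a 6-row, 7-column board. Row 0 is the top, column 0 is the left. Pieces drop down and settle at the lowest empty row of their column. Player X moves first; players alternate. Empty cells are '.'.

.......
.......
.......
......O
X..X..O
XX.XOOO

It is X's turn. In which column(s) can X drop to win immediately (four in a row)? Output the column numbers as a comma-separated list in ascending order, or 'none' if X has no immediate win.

col 0: drop X → no win
col 1: drop X → no win
col 2: drop X → WIN!
col 3: drop X → no win
col 4: drop X → no win
col 5: drop X → no win
col 6: drop X → no win

Answer: 2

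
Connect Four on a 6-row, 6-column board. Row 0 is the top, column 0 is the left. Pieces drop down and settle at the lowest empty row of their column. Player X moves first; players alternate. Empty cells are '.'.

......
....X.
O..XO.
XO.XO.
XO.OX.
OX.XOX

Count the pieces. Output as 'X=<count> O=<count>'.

X=9 O=8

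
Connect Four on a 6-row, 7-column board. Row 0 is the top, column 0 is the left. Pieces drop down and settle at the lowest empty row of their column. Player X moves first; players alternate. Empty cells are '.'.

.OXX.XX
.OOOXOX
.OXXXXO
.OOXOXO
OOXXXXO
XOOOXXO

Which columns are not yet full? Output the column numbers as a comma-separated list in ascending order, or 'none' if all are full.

col 0: top cell = '.' → open
col 1: top cell = 'O' → FULL
col 2: top cell = 'X' → FULL
col 3: top cell = 'X' → FULL
col 4: top cell = '.' → open
col 5: top cell = 'X' → FULL
col 6: top cell = 'X' → FULL

Answer: 0,4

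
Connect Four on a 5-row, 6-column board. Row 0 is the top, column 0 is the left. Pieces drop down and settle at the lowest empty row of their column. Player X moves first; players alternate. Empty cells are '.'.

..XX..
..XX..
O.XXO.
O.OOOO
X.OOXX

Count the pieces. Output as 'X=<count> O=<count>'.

X=9 O=9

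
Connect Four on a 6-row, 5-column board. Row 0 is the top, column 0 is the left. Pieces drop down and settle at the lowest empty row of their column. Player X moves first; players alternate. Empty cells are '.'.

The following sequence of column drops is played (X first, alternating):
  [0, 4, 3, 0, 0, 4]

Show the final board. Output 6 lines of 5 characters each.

Move 1: X drops in col 0, lands at row 5
Move 2: O drops in col 4, lands at row 5
Move 3: X drops in col 3, lands at row 5
Move 4: O drops in col 0, lands at row 4
Move 5: X drops in col 0, lands at row 3
Move 6: O drops in col 4, lands at row 4

Answer: .....
.....
.....
X....
O...O
X..XO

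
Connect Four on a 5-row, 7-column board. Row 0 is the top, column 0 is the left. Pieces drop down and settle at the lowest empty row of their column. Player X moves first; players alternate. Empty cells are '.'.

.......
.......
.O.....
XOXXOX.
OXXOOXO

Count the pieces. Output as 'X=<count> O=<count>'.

X=7 O=7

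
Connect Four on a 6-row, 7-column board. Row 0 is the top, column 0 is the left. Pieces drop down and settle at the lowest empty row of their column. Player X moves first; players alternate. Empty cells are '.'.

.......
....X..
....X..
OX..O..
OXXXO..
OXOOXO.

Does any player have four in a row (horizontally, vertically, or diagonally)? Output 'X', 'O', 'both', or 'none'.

none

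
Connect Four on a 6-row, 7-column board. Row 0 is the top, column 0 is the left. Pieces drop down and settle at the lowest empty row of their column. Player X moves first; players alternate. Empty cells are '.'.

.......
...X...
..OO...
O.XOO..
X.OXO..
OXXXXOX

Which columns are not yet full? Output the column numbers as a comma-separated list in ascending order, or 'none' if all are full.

col 0: top cell = '.' → open
col 1: top cell = '.' → open
col 2: top cell = '.' → open
col 3: top cell = '.' → open
col 4: top cell = '.' → open
col 5: top cell = '.' → open
col 6: top cell = '.' → open

Answer: 0,1,2,3,4,5,6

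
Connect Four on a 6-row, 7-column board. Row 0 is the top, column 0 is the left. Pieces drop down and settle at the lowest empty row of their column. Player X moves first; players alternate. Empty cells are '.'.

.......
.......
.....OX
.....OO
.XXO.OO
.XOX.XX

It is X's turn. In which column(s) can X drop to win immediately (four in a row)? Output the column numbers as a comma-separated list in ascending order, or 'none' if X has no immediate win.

col 0: drop X → no win
col 1: drop X → no win
col 2: drop X → no win
col 3: drop X → no win
col 4: drop X → WIN!
col 5: drop X → no win
col 6: drop X → no win

Answer: 4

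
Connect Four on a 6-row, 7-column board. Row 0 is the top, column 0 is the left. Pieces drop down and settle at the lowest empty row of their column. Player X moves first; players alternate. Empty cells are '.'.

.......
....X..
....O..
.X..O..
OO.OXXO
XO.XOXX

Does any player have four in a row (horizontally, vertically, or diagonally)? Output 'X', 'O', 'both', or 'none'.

none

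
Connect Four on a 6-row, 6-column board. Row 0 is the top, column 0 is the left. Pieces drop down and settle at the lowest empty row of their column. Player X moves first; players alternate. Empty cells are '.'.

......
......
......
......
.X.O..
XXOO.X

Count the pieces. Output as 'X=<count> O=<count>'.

X=4 O=3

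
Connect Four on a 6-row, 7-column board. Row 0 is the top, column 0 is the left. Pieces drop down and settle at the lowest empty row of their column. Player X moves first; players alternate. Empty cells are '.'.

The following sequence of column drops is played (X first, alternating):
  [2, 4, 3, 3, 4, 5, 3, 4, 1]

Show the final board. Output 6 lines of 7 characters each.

Move 1: X drops in col 2, lands at row 5
Move 2: O drops in col 4, lands at row 5
Move 3: X drops in col 3, lands at row 5
Move 4: O drops in col 3, lands at row 4
Move 5: X drops in col 4, lands at row 4
Move 6: O drops in col 5, lands at row 5
Move 7: X drops in col 3, lands at row 3
Move 8: O drops in col 4, lands at row 3
Move 9: X drops in col 1, lands at row 5

Answer: .......
.......
.......
...XO..
...OX..
.XXXOO.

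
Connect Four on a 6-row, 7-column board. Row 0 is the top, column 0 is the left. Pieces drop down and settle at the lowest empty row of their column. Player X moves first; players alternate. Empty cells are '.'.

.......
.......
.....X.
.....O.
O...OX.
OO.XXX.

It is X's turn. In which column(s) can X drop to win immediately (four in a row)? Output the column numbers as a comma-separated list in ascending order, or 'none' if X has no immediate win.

Answer: 2,6

Derivation:
col 0: drop X → no win
col 1: drop X → no win
col 2: drop X → WIN!
col 3: drop X → no win
col 4: drop X → no win
col 5: drop X → no win
col 6: drop X → WIN!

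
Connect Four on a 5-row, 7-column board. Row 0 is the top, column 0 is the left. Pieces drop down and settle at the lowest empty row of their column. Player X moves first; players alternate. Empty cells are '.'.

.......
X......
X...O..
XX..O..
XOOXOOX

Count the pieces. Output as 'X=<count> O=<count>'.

X=7 O=6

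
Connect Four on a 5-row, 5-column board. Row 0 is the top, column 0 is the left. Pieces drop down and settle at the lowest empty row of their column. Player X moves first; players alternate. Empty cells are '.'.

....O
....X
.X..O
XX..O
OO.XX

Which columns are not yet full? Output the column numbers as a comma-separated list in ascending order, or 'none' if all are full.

col 0: top cell = '.' → open
col 1: top cell = '.' → open
col 2: top cell = '.' → open
col 3: top cell = '.' → open
col 4: top cell = 'O' → FULL

Answer: 0,1,2,3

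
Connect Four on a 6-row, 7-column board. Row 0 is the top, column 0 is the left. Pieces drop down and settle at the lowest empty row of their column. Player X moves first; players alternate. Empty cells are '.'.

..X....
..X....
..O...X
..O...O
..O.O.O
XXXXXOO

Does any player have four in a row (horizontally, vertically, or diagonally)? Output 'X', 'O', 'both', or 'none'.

X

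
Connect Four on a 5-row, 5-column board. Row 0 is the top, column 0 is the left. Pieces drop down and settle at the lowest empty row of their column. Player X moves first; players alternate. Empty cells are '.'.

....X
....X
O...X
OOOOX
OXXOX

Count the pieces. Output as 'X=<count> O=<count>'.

X=7 O=7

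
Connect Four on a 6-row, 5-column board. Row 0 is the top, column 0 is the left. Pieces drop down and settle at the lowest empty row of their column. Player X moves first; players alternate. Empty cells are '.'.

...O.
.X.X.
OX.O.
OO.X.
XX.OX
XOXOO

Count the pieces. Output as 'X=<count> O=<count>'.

X=9 O=9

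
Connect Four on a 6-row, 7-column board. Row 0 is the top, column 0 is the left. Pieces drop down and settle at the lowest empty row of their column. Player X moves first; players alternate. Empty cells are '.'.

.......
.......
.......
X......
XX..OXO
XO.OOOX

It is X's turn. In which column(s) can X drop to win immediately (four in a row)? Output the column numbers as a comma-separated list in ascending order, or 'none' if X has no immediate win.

Answer: 0

Derivation:
col 0: drop X → WIN!
col 1: drop X → no win
col 2: drop X → no win
col 3: drop X → no win
col 4: drop X → no win
col 5: drop X → no win
col 6: drop X → no win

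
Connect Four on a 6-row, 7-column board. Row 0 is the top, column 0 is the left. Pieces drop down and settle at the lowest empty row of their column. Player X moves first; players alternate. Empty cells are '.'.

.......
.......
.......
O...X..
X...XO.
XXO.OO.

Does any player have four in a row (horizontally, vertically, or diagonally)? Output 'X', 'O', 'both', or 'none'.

none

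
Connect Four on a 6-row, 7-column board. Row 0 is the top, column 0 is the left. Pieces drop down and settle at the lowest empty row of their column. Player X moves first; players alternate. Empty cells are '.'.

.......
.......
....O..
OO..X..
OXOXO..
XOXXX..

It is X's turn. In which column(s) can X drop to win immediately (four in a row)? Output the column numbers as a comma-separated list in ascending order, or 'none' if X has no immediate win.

Answer: 5

Derivation:
col 0: drop X → no win
col 1: drop X → no win
col 2: drop X → no win
col 3: drop X → no win
col 4: drop X → no win
col 5: drop X → WIN!
col 6: drop X → no win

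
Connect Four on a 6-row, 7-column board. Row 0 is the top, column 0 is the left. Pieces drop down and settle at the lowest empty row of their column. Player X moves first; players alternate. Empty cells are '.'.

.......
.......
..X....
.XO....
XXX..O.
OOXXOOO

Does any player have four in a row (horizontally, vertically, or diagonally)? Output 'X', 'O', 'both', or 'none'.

none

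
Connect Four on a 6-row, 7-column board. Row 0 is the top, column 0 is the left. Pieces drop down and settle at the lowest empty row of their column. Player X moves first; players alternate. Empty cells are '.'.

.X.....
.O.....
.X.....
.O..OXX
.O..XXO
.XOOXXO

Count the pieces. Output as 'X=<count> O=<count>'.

X=9 O=8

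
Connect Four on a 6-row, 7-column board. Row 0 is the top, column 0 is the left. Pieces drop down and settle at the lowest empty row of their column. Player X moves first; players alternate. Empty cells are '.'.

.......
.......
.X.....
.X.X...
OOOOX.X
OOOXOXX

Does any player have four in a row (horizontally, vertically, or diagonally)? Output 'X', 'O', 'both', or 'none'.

O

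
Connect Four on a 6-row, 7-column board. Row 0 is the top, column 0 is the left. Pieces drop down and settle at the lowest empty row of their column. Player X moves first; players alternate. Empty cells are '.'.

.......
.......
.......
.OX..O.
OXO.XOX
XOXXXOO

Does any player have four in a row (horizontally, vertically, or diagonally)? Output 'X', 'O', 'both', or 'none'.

none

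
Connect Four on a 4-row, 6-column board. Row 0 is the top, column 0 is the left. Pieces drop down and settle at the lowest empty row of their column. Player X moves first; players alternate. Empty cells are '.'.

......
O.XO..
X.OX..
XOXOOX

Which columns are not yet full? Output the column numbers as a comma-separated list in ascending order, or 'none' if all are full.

Answer: 0,1,2,3,4,5

Derivation:
col 0: top cell = '.' → open
col 1: top cell = '.' → open
col 2: top cell = '.' → open
col 3: top cell = '.' → open
col 4: top cell = '.' → open
col 5: top cell = '.' → open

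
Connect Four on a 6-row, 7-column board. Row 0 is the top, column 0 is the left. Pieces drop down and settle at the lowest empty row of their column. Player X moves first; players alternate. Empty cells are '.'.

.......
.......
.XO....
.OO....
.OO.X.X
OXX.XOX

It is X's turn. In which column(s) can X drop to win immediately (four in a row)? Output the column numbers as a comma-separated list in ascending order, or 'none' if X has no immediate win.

col 0: drop X → no win
col 1: drop X → no win
col 2: drop X → no win
col 3: drop X → WIN!
col 4: drop X → no win
col 5: drop X → no win
col 6: drop X → no win

Answer: 3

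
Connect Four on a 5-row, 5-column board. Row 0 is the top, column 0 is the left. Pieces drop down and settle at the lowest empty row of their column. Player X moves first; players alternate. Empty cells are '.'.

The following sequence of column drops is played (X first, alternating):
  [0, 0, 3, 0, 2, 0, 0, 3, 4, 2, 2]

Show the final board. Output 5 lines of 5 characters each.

Move 1: X drops in col 0, lands at row 4
Move 2: O drops in col 0, lands at row 3
Move 3: X drops in col 3, lands at row 4
Move 4: O drops in col 0, lands at row 2
Move 5: X drops in col 2, lands at row 4
Move 6: O drops in col 0, lands at row 1
Move 7: X drops in col 0, lands at row 0
Move 8: O drops in col 3, lands at row 3
Move 9: X drops in col 4, lands at row 4
Move 10: O drops in col 2, lands at row 3
Move 11: X drops in col 2, lands at row 2

Answer: X....
O....
O.X..
O.OO.
X.XXX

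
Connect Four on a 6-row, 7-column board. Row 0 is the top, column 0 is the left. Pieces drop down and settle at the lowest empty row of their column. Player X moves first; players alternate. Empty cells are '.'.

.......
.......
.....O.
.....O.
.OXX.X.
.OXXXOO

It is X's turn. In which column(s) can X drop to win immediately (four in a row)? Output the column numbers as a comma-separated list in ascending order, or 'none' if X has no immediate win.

Answer: 4

Derivation:
col 0: drop X → no win
col 1: drop X → no win
col 2: drop X → no win
col 3: drop X → no win
col 4: drop X → WIN!
col 5: drop X → no win
col 6: drop X → no win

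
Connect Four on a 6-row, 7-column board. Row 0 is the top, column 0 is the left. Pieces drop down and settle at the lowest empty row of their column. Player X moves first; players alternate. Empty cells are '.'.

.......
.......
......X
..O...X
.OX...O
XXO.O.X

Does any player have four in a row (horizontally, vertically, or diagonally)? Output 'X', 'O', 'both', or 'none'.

none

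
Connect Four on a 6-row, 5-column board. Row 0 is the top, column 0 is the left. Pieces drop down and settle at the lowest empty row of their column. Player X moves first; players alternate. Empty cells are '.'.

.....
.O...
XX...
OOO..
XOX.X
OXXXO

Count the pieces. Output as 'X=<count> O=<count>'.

X=8 O=7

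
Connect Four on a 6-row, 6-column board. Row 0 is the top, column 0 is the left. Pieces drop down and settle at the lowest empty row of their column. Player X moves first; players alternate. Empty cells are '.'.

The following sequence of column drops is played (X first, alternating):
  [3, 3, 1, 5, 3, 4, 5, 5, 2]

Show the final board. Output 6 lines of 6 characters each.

Move 1: X drops in col 3, lands at row 5
Move 2: O drops in col 3, lands at row 4
Move 3: X drops in col 1, lands at row 5
Move 4: O drops in col 5, lands at row 5
Move 5: X drops in col 3, lands at row 3
Move 6: O drops in col 4, lands at row 5
Move 7: X drops in col 5, lands at row 4
Move 8: O drops in col 5, lands at row 3
Move 9: X drops in col 2, lands at row 5

Answer: ......
......
......
...X.O
...O.X
.XXXOO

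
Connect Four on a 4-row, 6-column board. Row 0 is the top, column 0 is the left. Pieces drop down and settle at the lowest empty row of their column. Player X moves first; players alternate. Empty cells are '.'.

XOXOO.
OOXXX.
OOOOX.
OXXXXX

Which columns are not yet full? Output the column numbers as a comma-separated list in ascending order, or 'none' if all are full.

col 0: top cell = 'X' → FULL
col 1: top cell = 'O' → FULL
col 2: top cell = 'X' → FULL
col 3: top cell = 'O' → FULL
col 4: top cell = 'O' → FULL
col 5: top cell = '.' → open

Answer: 5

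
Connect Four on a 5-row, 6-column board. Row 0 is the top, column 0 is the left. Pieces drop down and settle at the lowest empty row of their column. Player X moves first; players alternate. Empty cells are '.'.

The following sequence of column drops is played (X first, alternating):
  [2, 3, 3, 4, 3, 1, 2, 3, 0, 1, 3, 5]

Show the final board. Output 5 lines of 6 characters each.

Move 1: X drops in col 2, lands at row 4
Move 2: O drops in col 3, lands at row 4
Move 3: X drops in col 3, lands at row 3
Move 4: O drops in col 4, lands at row 4
Move 5: X drops in col 3, lands at row 2
Move 6: O drops in col 1, lands at row 4
Move 7: X drops in col 2, lands at row 3
Move 8: O drops in col 3, lands at row 1
Move 9: X drops in col 0, lands at row 4
Move 10: O drops in col 1, lands at row 3
Move 11: X drops in col 3, lands at row 0
Move 12: O drops in col 5, lands at row 4

Answer: ...X..
...O..
...X..
.OXX..
XOXOOO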